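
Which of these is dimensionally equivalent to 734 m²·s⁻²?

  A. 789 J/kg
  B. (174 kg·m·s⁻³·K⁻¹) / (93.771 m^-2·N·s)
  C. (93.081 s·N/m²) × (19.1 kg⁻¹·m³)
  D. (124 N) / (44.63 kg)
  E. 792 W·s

A.

Reference: m²·s⁻².
Each option:
  A. J·kg⁻¹ = N·m·kg⁻¹ = m²·s⁻²  ← same
  B. [kg·m·s⁻³·K⁻¹] / [kg·m⁻¹·s⁻¹] = m²·s⁻²·K⁻¹
  C. [kg·m⁻¹·s⁻¹] · [kg⁻¹·m³] = m²·s⁻¹
  D. [kg·m·s⁻²] / [kg] = m·s⁻²
  E. W·s = J·s⁻¹·s = kg·m²·s⁻²
Only A. matches m²·s⁻².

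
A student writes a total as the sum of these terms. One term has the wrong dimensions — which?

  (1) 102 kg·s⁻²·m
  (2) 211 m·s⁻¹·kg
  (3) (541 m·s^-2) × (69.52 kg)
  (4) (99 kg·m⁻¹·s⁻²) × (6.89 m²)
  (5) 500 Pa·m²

(2)

In SI base units:
  (1) kg·m·s⁻²
  (2) kg·m·s⁻¹
  (3) [m·s⁻²] · [kg] = kg·m·s⁻²
  (4) [kg·m⁻¹·s⁻²] · [m²] = kg·m·s⁻²
  (5) Pa·m² = N·m⁻²·m² = kg·m·s⁻²
All reduce to kg·m·s⁻² except (2), which is kg·m·s⁻¹.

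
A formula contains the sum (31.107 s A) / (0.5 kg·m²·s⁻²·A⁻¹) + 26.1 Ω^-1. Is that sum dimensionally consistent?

Yes

In SI base units:
  (31.107 s A) / (0.5 kg·m²·s⁻²·A⁻¹):  [s·A] / [kg·m²·s⁻²·A⁻¹] = kg⁻¹·m⁻²·s³·A²
  26.1 Ω^-1:  Ω⁻¹ = (V·A⁻¹)⁻¹ = kg⁻¹·m⁻²·s³·A²
Both are kg⁻¹·m⁻²·s³·A², so they have the same dimensions and can be added.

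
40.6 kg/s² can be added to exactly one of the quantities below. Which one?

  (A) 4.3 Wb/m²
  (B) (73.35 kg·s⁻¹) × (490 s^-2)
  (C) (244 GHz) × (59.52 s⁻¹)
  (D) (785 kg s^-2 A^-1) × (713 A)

(D)

Reference: kg·s⁻².
Each option:
  (A) Wb·m⁻² = V·s·m⁻² = kg·s⁻²·A⁻¹
  (B) [kg·s⁻¹] · [s⁻²] = kg·s⁻³
  (C) [s⁻¹] · [s⁻¹] = s⁻²
  (D) [kg·s⁻²·A⁻¹] · [A] = kg·s⁻²  ← same
Only (D) matches kg·s⁻².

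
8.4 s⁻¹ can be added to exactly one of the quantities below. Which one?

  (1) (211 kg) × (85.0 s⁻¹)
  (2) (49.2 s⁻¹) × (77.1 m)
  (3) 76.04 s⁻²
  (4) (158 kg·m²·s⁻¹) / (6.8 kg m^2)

(4)

Reference: s⁻¹.
Each option:
  (1) [kg] · [s⁻¹] = kg·s⁻¹
  (2) [s⁻¹] · [m] = m·s⁻¹
  (3) s⁻²
  (4) [kg·m²·s⁻¹] / [kg·m²] = s⁻¹  ← same
Only (4) matches s⁻¹.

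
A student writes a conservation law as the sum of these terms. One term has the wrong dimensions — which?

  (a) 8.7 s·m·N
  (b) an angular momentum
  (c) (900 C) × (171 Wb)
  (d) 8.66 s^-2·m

(d)

In SI base units:
  (a) N·m·s = kg·m·s⁻²·m·s = kg·m²·s⁻¹
  (b) [angular momentum] = kg·m²·s⁻¹
  (c) [s·A] · [kg·m²·s⁻²·A⁻¹] = kg·m²·s⁻¹
  (d) m·s⁻²
All reduce to kg·m²·s⁻¹ except (d), which is m·s⁻².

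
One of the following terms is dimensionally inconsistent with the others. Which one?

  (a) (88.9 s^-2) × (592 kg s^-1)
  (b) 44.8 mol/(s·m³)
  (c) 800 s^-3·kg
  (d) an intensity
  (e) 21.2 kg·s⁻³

(b)

Reduce each to base SI dimensions:
  (a) [s⁻²] · [kg·s⁻¹] = kg·s⁻³
  (b) mol·m⁻³·s⁻¹ = m⁻³·s⁻¹·mol
  (c) kg·s⁻³
  (d) [intensity] = kg·s⁻³
  (e) kg·s⁻³
All reduce to kg·s⁻³ except (b), which is m⁻³·s⁻¹·mol.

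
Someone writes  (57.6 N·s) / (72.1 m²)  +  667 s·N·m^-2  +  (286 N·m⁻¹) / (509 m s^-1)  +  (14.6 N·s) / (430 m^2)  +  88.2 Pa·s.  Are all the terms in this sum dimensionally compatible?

Expand each in SI base units:
  (57.6 N·s) / (72.1 m²):  [kg·m·s⁻¹] / [m²] = kg·m⁻¹·s⁻¹
  667 s·N·m^-2:  N·s·m⁻² = kg·m·s⁻²·s·m⁻² = kg·m⁻¹·s⁻¹
  (286 N·m⁻¹) / (509 m s^-1):  [kg·s⁻²] / [m·s⁻¹] = kg·m⁻¹·s⁻¹
  (14.6 N·s) / (430 m^2):  [kg·m·s⁻¹] / [m²] = kg·m⁻¹·s⁻¹
  88.2 Pa·s:  Pa·s = N·m⁻²·s = kg·m⁻¹·s⁻¹
Every term reduces to kg·m⁻¹·s⁻¹.

Yes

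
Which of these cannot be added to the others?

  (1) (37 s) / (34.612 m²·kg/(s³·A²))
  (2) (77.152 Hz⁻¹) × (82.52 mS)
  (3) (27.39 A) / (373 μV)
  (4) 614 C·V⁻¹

Dimensions:
  (1) [s] / [kg·m²·s⁻³·A⁻²] = kg⁻¹·m⁻²·s⁴·A²
  (2) [s] · [kg⁻¹·m⁻²·s³·A²] = kg⁻¹·m⁻²·s⁴·A²
  (3) [A] / [kg·m²·s⁻³·A⁻¹] = kg⁻¹·m⁻²·s³·A²
  (4) C·V⁻¹ = s·A·(J·C⁻¹)⁻¹ = kg⁻¹·m⁻²·s⁴·A²
All reduce to kg⁻¹·m⁻²·s⁴·A² except (3), which is kg⁻¹·m⁻²·s³·A².

(3)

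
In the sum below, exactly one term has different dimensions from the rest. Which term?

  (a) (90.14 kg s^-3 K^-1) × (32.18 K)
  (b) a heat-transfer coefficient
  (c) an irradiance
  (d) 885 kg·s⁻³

(b)

Work out the base dimensions of each:
  (a) [kg·s⁻³·K⁻¹] · [K] = kg·s⁻³
  (b) [heat-transfer coefficient] = kg·s⁻³·K⁻¹
  (c) [irradiance] = kg·s⁻³
  (d) kg·s⁻³
All reduce to kg·s⁻³ except (b), which is kg·s⁻³·K⁻¹.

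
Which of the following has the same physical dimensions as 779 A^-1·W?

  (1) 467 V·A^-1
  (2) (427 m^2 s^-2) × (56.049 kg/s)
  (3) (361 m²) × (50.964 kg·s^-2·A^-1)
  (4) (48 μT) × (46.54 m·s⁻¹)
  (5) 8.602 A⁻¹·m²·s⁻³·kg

Reference: W·A⁻¹ = J·s⁻¹·A⁻¹ = kg·m²·s⁻³·A⁻¹.
Each option:
  (1) V·A⁻¹ = J·C⁻¹·A⁻¹ = kg·m²·s⁻³·A⁻²
  (2) [m²·s⁻²] · [kg·s⁻¹] = kg·m²·s⁻³
  (3) [m²] · [kg·s⁻²·A⁻¹] = kg·m²·s⁻²·A⁻¹
  (4) [kg·s⁻²·A⁻¹] · [m·s⁻¹] = kg·m·s⁻³·A⁻¹
  (5) kg·m²·s⁻³·A⁻¹  ← same
Only (5) matches kg·m²·s⁻³·A⁻¹.

(5)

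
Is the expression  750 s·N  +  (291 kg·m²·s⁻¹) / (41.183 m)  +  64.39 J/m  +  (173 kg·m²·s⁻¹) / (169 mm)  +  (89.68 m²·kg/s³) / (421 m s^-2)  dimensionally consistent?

Reduce each to base SI dimensions:
  750 s·N:  N·s = kg·m·s⁻²·s = kg·m·s⁻¹
  (291 kg·m²·s⁻¹) / (41.183 m):  [kg·m²·s⁻¹] / [m] = kg·m·s⁻¹
  64.39 J/m:  J·m⁻¹ = N·m·m⁻¹ = kg·m·s⁻²
  (173 kg·m²·s⁻¹) / (169 mm):  [kg·m²·s⁻¹] / [m] = kg·m·s⁻¹
  (89.68 m²·kg/s³) / (421 m s^-2):  [kg·m²·s⁻³] / [m·s⁻²] = kg·m·s⁻¹
The terms do not share a single dimension (kg·m·s⁻² vs kg·m·s⁻¹).

No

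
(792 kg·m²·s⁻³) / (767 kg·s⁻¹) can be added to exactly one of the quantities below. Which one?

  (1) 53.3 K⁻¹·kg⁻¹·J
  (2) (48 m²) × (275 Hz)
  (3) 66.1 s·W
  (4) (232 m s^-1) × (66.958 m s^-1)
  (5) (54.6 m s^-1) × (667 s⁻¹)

Reference: [kg·m²·s⁻³] / [kg·s⁻¹] = m²·s⁻².
Each option:
  (1) J·kg⁻¹·K⁻¹ = N·m·kg⁻¹·K⁻¹ = m²·s⁻²·K⁻¹
  (2) [m²] · [s⁻¹] = m²·s⁻¹
  (3) W·s = J·s⁻¹·s = kg·m²·s⁻²
  (4) [m·s⁻¹] · [m·s⁻¹] = m²·s⁻²  ← same
  (5) [m·s⁻¹] · [s⁻¹] = m·s⁻²
Only (4) matches m²·s⁻².

(4)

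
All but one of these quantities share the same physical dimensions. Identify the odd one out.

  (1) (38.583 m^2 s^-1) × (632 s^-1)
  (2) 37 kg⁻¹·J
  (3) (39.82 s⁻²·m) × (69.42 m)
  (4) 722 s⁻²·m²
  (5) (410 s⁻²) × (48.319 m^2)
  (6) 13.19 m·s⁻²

Reduce each to base SI dimensions:
  (1) [m²·s⁻¹] · [s⁻¹] = m²·s⁻²
  (2) J·kg⁻¹ = N·m·kg⁻¹ = m²·s⁻²
  (3) [m·s⁻²] · [m] = m²·s⁻²
  (4) m²·s⁻²
  (5) [s⁻²] · [m²] = m²·s⁻²
  (6) m·s⁻²
All reduce to m²·s⁻² except (6), which is m·s⁻².

(6)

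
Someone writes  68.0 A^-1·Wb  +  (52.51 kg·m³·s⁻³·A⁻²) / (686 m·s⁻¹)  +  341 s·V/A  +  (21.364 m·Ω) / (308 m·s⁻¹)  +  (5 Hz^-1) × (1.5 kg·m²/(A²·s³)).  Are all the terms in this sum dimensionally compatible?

Work out the base dimensions of each:
  68.0 A^-1·Wb:  Wb·A⁻¹ = V·s·A⁻¹ = kg·m²·s⁻²·A⁻²
  (52.51 kg·m³·s⁻³·A⁻²) / (686 m·s⁻¹):  [kg·m³·s⁻³·A⁻²] / [m·s⁻¹] = kg·m²·s⁻²·A⁻²
  341 s·V/A:  V·s·A⁻¹ = J·C⁻¹·s·A⁻¹ = kg·m²·s⁻²·A⁻²
  (21.364 m·Ω) / (308 m·s⁻¹):  [kg·m³·s⁻³·A⁻²] / [m·s⁻¹] = kg·m²·s⁻²·A⁻²
  (5 Hz^-1) × (1.5 kg·m²/(A²·s³)):  [s] · [kg·m²·s⁻³·A⁻²] = kg·m²·s⁻²·A⁻²
Every term reduces to kg·m²·s⁻²·A⁻².

Yes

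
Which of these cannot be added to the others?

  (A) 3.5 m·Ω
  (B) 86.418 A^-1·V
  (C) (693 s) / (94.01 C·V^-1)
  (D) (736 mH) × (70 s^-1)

In SI base units:
  (A) Ω·m = V·A⁻¹·m = kg·m³·s⁻³·A⁻²
  (B) V·A⁻¹ = J·C⁻¹·A⁻¹ = kg·m²·s⁻³·A⁻²
  (C) [s] / [kg⁻¹·m⁻²·s⁴·A²] = kg·m²·s⁻³·A⁻²
  (D) [kg·m²·s⁻²·A⁻²] · [s⁻¹] = kg·m²·s⁻³·A⁻²
All reduce to kg·m²·s⁻³·A⁻² except (A), which is kg·m³·s⁻³·A⁻².

(A)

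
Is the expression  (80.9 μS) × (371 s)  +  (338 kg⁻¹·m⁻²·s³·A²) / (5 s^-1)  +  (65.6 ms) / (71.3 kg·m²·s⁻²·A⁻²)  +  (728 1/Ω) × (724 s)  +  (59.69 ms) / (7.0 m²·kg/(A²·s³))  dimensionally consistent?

No

Dimensions:
  (80.9 μS) × (371 s):  [kg⁻¹·m⁻²·s³·A²] · [s] = kg⁻¹·m⁻²·s⁴·A²
  (338 kg⁻¹·m⁻²·s³·A²) / (5 s^-1):  [kg⁻¹·m⁻²·s³·A²] / [s⁻¹] = kg⁻¹·m⁻²·s⁴·A²
  (65.6 ms) / (71.3 kg·m²·s⁻²·A⁻²):  [s] / [kg·m²·s⁻²·A⁻²] = kg⁻¹·m⁻²·s³·A²
  (728 1/Ω) × (724 s):  [kg⁻¹·m⁻²·s³·A²] · [s] = kg⁻¹·m⁻²·s⁴·A²
  (59.69 ms) / (7.0 m²·kg/(A²·s³)):  [s] / [kg·m²·s⁻³·A⁻²] = kg⁻¹·m⁻²·s⁴·A²
The terms do not share a single dimension (kg⁻¹·m⁻²·s³·A² vs kg⁻¹·m⁻²·s⁴·A²).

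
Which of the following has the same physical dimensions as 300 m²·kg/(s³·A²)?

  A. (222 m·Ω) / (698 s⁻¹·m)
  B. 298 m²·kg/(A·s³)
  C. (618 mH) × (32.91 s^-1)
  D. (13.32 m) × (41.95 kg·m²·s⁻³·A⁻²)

C.

Reference: kg·m²·s⁻³·A⁻².
Each option:
  A. [kg·m³·s⁻³·A⁻²] / [m·s⁻¹] = kg·m²·s⁻²·A⁻²
  B. kg·m²·s⁻³·A⁻¹
  C. [kg·m²·s⁻²·A⁻²] · [s⁻¹] = kg·m²·s⁻³·A⁻²  ← same
  D. [m] · [kg·m²·s⁻³·A⁻²] = kg·m³·s⁻³·A⁻²
Only C. matches kg·m²·s⁻³·A⁻².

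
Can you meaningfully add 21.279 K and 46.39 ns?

No

Work out the base dimensions of each:
  21.279 K:  K
  46.39 ns:  s
K ≠ s, so they cannot be added.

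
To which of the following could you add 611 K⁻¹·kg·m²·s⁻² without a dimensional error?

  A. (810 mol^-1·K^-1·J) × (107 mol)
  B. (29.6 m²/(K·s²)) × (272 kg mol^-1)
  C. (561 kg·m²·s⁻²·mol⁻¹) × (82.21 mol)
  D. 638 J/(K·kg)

A.

Reference: kg·m²·s⁻²·K⁻¹.
Each option:
  A. [kg·m²·s⁻²·K⁻¹·mol⁻¹] · [mol] = kg·m²·s⁻²·K⁻¹  ← same
  B. [m²·s⁻²·K⁻¹] · [kg·mol⁻¹] = kg·m²·s⁻²·K⁻¹·mol⁻¹
  C. [kg·m²·s⁻²·mol⁻¹] · [mol] = kg·m²·s⁻²
  D. J·kg⁻¹·K⁻¹ = N·m·kg⁻¹·K⁻¹ = m²·s⁻²·K⁻¹
Only A. matches kg·m²·s⁻²·K⁻¹.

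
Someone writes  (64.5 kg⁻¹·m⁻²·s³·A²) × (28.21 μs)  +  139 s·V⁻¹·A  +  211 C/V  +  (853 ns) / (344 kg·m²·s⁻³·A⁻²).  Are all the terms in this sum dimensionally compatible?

Reduce each to base SI dimensions:
  (64.5 kg⁻¹·m⁻²·s³·A²) × (28.21 μs):  [kg⁻¹·m⁻²·s³·A²] · [s] = kg⁻¹·m⁻²·s⁴·A²
  139 s·V⁻¹·A:  A·s·V⁻¹ = A·s·(J·C⁻¹)⁻¹ = kg⁻¹·m⁻²·s⁴·A²
  211 C/V:  C·V⁻¹ = s·A·(J·C⁻¹)⁻¹ = kg⁻¹·m⁻²·s⁴·A²
  (853 ns) / (344 kg·m²·s⁻³·A⁻²):  [s] / [kg·m²·s⁻³·A⁻²] = kg⁻¹·m⁻²·s⁴·A²
Every term reduces to kg⁻¹·m⁻²·s⁴·A².

Yes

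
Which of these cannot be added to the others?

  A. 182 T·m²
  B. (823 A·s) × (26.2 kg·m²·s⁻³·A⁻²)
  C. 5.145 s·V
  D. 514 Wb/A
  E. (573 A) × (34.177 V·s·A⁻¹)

D.

Expand each in SI base units:
  A. T·m² = Wb·m⁻²·m² = kg·m²·s⁻²·A⁻¹
  B. [s·A] · [kg·m²·s⁻³·A⁻²] = kg·m²·s⁻²·A⁻¹
  C. V·s = J·C⁻¹·s = kg·m²·s⁻²·A⁻¹
  D. Wb·A⁻¹ = V·s·A⁻¹ = kg·m²·s⁻²·A⁻²
  E. [A] · [kg·m²·s⁻²·A⁻²] = kg·m²·s⁻²·A⁻¹
All reduce to kg·m²·s⁻²·A⁻¹ except D., which is kg·m²·s⁻²·A⁻².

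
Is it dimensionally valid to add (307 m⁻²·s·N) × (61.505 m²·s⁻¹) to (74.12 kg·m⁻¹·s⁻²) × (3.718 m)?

No

Dimensions:
  (307 m⁻²·s·N) × (61.505 m²·s⁻¹):  [kg·m⁻¹·s⁻¹] · [m²·s⁻¹] = kg·m·s⁻²
  (74.12 kg·m⁻¹·s⁻²) × (3.718 m):  [kg·m⁻¹·s⁻²] · [m] = kg·s⁻²
kg·m·s⁻² ≠ kg·s⁻², so they cannot be added.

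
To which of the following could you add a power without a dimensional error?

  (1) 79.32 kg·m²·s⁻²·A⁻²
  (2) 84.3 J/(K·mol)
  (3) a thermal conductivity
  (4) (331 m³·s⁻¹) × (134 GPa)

Reference: [power] = kg·m²·s⁻³.
Each option:
  (1) kg·m²·s⁻²·A⁻²
  (2) J·mol⁻¹·K⁻¹ = N·m·mol⁻¹·K⁻¹ = kg·m²·s⁻²·K⁻¹·mol⁻¹
  (3) [thermal conductivity] = kg·m·s⁻³·K⁻¹
  (4) [m³·s⁻¹] · [kg·m⁻¹·s⁻²] = kg·m²·s⁻³  ← same
Only (4) matches kg·m²·s⁻³.

(4)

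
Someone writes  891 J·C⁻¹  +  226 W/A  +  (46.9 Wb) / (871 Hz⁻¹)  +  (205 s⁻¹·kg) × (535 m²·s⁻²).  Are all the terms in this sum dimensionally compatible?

No

Expand each in SI base units:
  891 J·C⁻¹:  J·C⁻¹ = N·m·(s·A)⁻¹ = kg·m²·s⁻³·A⁻¹
  226 W/A:  W·A⁻¹ = J·s⁻¹·A⁻¹ = kg·m²·s⁻³·A⁻¹
  (46.9 Wb) / (871 Hz⁻¹):  [kg·m²·s⁻²·A⁻¹] / [s] = kg·m²·s⁻³·A⁻¹
  (205 s⁻¹·kg) × (535 m²·s⁻²):  [kg·s⁻¹] · [m²·s⁻²] = kg·m²·s⁻³
The terms do not share a single dimension (kg·m²·s⁻³ vs kg·m²·s⁻³·A⁻¹).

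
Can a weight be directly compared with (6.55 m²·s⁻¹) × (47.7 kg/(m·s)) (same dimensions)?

Yes

Dimensions:
  a weight:  [weight] = kg·m·s⁻²
  (6.55 m²·s⁻¹) × (47.7 kg/(m·s)):  [m²·s⁻¹] · [kg·m⁻¹·s⁻¹] = kg·m·s⁻²
Both are kg·m·s⁻², so they have the same dimensions and can be added.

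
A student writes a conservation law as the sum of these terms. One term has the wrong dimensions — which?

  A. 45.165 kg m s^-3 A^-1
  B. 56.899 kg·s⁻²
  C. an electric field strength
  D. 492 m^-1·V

Reduce each to base SI dimensions:
  A. kg·m·s⁻³·A⁻¹
  B. kg·s⁻²
  C. [electric field strength] = kg·m·s⁻³·A⁻¹
  D. V·m⁻¹ = J·C⁻¹·m⁻¹ = kg·m·s⁻³·A⁻¹
All reduce to kg·m·s⁻³·A⁻¹ except B., which is kg·s⁻².

B.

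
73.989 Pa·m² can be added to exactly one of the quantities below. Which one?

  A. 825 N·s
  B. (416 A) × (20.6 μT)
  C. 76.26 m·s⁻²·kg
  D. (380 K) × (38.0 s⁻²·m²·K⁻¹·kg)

C.

Reference: Pa·m² = N·m⁻²·m² = kg·m·s⁻².
Each option:
  A. N·s = kg·m·s⁻²·s = kg·m·s⁻¹
  B. [A] · [kg·s⁻²·A⁻¹] = kg·s⁻²
  C. kg·m·s⁻²  ← same
  D. [K] · [kg·m²·s⁻²·K⁻¹] = kg·m²·s⁻²
Only C. matches kg·m·s⁻².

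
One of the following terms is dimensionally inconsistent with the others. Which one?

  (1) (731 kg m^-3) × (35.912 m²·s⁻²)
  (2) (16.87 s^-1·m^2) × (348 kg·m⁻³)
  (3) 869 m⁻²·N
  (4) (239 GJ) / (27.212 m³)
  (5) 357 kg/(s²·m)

Reduce each to base SI dimensions:
  (1) [kg·m⁻³] · [m²·s⁻²] = kg·m⁻¹·s⁻²
  (2) [m²·s⁻¹] · [kg·m⁻³] = kg·m⁻¹·s⁻¹
  (3) N·m⁻² = kg·m·s⁻²·m⁻² = kg·m⁻¹·s⁻²
  (4) [kg·m²·s⁻²] / [m³] = kg·m⁻¹·s⁻²
  (5) kg·m⁻¹·s⁻²
All reduce to kg·m⁻¹·s⁻² except (2), which is kg·m⁻¹·s⁻¹.

(2)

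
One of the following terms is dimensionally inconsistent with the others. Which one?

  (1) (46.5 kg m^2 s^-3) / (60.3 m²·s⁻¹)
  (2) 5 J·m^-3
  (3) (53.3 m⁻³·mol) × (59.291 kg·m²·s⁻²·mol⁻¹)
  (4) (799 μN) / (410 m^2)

Expand each in SI base units:
  (1) [kg·m²·s⁻³] / [m²·s⁻¹] = kg·s⁻²
  (2) J·m⁻³ = N·m·m⁻³ = kg·m⁻¹·s⁻²
  (3) [m⁻³·mol] · [kg·m²·s⁻²·mol⁻¹] = kg·m⁻¹·s⁻²
  (4) [kg·m·s⁻²] / [m²] = kg·m⁻¹·s⁻²
All reduce to kg·m⁻¹·s⁻² except (1), which is kg·s⁻².

(1)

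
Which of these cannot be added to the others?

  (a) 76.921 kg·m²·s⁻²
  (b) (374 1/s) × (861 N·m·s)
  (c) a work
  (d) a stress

(d)

In SI base units:
  (a) kg·m²·s⁻²
  (b) [s⁻¹] · [kg·m²·s⁻¹] = kg·m²·s⁻²
  (c) [work] = kg·m²·s⁻²
  (d) [stress] = kg·m⁻¹·s⁻²
All reduce to kg·m²·s⁻² except (d), which is kg·m⁻¹·s⁻².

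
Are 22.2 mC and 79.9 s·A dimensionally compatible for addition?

Yes

In SI base units:
  22.2 mC:  C = s·A
  79.9 s·A:  A·s = s·A
Both are s·A, so they have the same dimensions and can be added.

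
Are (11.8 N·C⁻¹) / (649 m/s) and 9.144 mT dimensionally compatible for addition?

Work out the base dimensions of each:
  (11.8 N·C⁻¹) / (649 m/s):  [kg·m·s⁻³·A⁻¹] / [m·s⁻¹] = kg·s⁻²·A⁻¹
  9.144 mT:  T = Wb·m⁻² = kg·s⁻²·A⁻¹
Both are kg·s⁻²·A⁻¹, so they have the same dimensions and can be added.

Yes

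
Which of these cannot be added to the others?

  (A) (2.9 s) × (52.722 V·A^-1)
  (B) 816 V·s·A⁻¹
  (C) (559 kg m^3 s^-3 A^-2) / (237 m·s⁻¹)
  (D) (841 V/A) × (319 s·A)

(D)

Work out the base dimensions of each:
  (A) [s] · [kg·m²·s⁻³·A⁻²] = kg·m²·s⁻²·A⁻²
  (B) V·s·A⁻¹ = J·C⁻¹·s·A⁻¹ = kg·m²·s⁻²·A⁻²
  (C) [kg·m³·s⁻³·A⁻²] / [m·s⁻¹] = kg·m²·s⁻²·A⁻²
  (D) [kg·m²·s⁻³·A⁻²] · [s·A] = kg·m²·s⁻²·A⁻¹
All reduce to kg·m²·s⁻²·A⁻² except (D), which is kg·m²·s⁻²·A⁻¹.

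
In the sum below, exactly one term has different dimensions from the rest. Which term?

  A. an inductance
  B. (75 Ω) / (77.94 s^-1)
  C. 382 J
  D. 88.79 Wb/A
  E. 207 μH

C.

Work out the base dimensions of each:
  A. [inductance] = kg·m²·s⁻²·A⁻²
  B. [kg·m²·s⁻³·A⁻²] / [s⁻¹] = kg·m²·s⁻²·A⁻²
  C. J = N·m = kg·m²·s⁻²
  D. Wb·A⁻¹ = V·s·A⁻¹ = kg·m²·s⁻²·A⁻²
  E. H = V·s·A⁻¹ = kg·m²·s⁻²·A⁻²
All reduce to kg·m²·s⁻²·A⁻² except C., which is kg·m²·s⁻².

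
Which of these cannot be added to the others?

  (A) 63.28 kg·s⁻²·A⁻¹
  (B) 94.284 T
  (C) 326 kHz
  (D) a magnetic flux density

Reduce each to base SI dimensions:
  (A) kg·s⁻²·A⁻¹
  (B) T = Wb·m⁻² = kg·s⁻²·A⁻¹
  (C) Hz = s⁻¹
  (D) [magnetic flux density] = kg·s⁻²·A⁻¹
All reduce to kg·s⁻²·A⁻¹ except (C), which is s⁻¹.

(C)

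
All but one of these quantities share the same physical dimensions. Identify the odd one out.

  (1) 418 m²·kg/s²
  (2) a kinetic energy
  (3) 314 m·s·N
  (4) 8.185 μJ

(3)

Dimensions:
  (1) kg·m²·s⁻²
  (2) [kinetic energy] = kg·m²·s⁻²
  (3) N·m·s = kg·m·s⁻²·m·s = kg·m²·s⁻¹
  (4) J = N·m = kg·m²·s⁻²
All reduce to kg·m²·s⁻² except (3), which is kg·m²·s⁻¹.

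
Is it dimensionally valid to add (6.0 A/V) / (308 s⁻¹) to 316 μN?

Expand each in SI base units:
  (6.0 A/V) / (308 s⁻¹):  [kg⁻¹·m⁻²·s³·A²] / [s⁻¹] = kg⁻¹·m⁻²·s⁴·A²
  316 μN:  N = kg·m·s⁻²
kg⁻¹·m⁻²·s⁴·A² ≠ kg·m·s⁻², so they cannot be added.

No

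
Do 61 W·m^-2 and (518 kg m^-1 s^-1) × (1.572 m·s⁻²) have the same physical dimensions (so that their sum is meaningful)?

In SI base units:
  61 W·m^-2:  W·m⁻² = J·s⁻¹·m⁻² = kg·s⁻³
  (518 kg m^-1 s^-1) × (1.572 m·s⁻²):  [kg·m⁻¹·s⁻¹] · [m·s⁻²] = kg·s⁻³
Both are kg·s⁻³, so they have the same dimensions and can be added.

Yes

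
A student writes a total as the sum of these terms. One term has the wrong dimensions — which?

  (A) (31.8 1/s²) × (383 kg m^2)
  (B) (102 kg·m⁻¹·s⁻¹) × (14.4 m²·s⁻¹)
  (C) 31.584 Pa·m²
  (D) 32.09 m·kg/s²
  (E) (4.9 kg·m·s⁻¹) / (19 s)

(A)

Reduce each to base SI dimensions:
  (A) [s⁻²] · [kg·m²] = kg·m²·s⁻²
  (B) [kg·m⁻¹·s⁻¹] · [m²·s⁻¹] = kg·m·s⁻²
  (C) Pa·m² = N·m⁻²·m² = kg·m·s⁻²
  (D) kg·m·s⁻²
  (E) [kg·m·s⁻¹] / [s] = kg·m·s⁻²
All reduce to kg·m·s⁻² except (A), which is kg·m²·s⁻².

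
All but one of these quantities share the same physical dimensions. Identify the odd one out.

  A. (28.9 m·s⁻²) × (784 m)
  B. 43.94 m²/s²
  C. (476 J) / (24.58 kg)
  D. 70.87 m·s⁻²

Reduce each to base SI dimensions:
  A. [m·s⁻²] · [m] = m²·s⁻²
  B. m²·s⁻²
  C. [kg·m²·s⁻²] / [kg] = m²·s⁻²
  D. m·s⁻²
All reduce to m²·s⁻² except D., which is m·s⁻².

D.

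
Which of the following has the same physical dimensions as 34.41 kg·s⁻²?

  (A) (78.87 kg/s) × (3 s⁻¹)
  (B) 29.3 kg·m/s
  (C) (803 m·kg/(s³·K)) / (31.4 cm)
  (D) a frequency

Reference: kg·s⁻².
Each option:
  (A) [kg·s⁻¹] · [s⁻¹] = kg·s⁻²  ← same
  (B) kg·m·s⁻¹
  (C) [kg·m·s⁻³·K⁻¹] / [m] = kg·s⁻³·K⁻¹
  (D) [frequency] = s⁻¹
Only (A) matches kg·s⁻².

(A)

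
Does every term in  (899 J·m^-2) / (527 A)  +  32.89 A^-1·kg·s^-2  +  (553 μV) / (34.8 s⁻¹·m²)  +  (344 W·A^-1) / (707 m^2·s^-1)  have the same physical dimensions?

Dimensions:
  (899 J·m^-2) / (527 A):  [kg·s⁻²] / [A] = kg·s⁻²·A⁻¹
  32.89 A^-1·kg·s^-2:  kg·s⁻²·A⁻¹
  (553 μV) / (34.8 s⁻¹·m²):  [kg·m²·s⁻³·A⁻¹] / [m²·s⁻¹] = kg·s⁻²·A⁻¹
  (344 W·A^-1) / (707 m^2·s^-1):  [kg·m²·s⁻³·A⁻¹] / [m²·s⁻¹] = kg·s⁻²·A⁻¹
Every term reduces to kg·s⁻²·A⁻¹.

Yes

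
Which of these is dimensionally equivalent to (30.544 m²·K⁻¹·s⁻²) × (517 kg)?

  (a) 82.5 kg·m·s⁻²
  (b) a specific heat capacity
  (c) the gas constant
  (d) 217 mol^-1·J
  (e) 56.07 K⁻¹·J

(e)

Reference: [m²·s⁻²·K⁻¹] · [kg] = kg·m²·s⁻²·K⁻¹.
Each option:
  (a) kg·m·s⁻²
  (b) [specific heat capacity] = m²·s⁻²·K⁻¹
  (c) [gas constant] = kg·m²·s⁻²·K⁻¹·mol⁻¹
  (d) J·mol⁻¹ = N·m·mol⁻¹ = kg·m²·s⁻²·mol⁻¹
  (e) J·K⁻¹ = N·m·K⁻¹ = kg·m²·s⁻²·K⁻¹  ← same
Only (e) matches kg·m²·s⁻²·K⁻¹.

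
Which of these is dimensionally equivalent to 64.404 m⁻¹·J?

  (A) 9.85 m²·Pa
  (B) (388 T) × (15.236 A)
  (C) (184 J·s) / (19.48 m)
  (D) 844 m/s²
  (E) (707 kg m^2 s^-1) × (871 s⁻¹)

Reference: J·m⁻¹ = N·m·m⁻¹ = kg·m·s⁻².
Each option:
  (A) Pa·m² = N·m⁻²·m² = kg·m·s⁻²  ← same
  (B) [kg·s⁻²·A⁻¹] · [A] = kg·s⁻²
  (C) [kg·m²·s⁻¹] / [m] = kg·m·s⁻¹
  (D) m·s⁻²
  (E) [kg·m²·s⁻¹] · [s⁻¹] = kg·m²·s⁻²
Only (A) matches kg·m·s⁻².

(A)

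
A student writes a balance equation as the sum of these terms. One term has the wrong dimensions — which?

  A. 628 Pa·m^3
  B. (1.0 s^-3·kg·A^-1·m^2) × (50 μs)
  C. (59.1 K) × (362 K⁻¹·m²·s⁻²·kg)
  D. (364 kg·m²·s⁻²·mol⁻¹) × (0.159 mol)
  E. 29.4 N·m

Expand each in SI base units:
  A. Pa·m³ = N·m⁻²·m³ = kg·m²·s⁻²
  B. [kg·m²·s⁻³·A⁻¹] · [s] = kg·m²·s⁻²·A⁻¹
  C. [K] · [kg·m²·s⁻²·K⁻¹] = kg·m²·s⁻²
  D. [kg·m²·s⁻²·mol⁻¹] · [mol] = kg·m²·s⁻²
  E. N·m = kg·m·s⁻²·m = kg·m²·s⁻²
All reduce to kg·m²·s⁻² except B., which is kg·m²·s⁻²·A⁻¹.

B.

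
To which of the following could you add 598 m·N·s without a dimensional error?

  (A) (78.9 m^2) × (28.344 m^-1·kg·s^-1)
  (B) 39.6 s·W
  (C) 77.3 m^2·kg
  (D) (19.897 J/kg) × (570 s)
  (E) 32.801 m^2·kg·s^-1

Reference: N·m·s = kg·m·s⁻²·m·s = kg·m²·s⁻¹.
Each option:
  (A) [m²] · [kg·m⁻¹·s⁻¹] = kg·m·s⁻¹
  (B) W·s = J·s⁻¹·s = kg·m²·s⁻²
  (C) kg·m²
  (D) [m²·s⁻²] · [s] = m²·s⁻¹
  (E) kg·m²·s⁻¹  ← same
Only (E) matches kg·m²·s⁻¹.

(E)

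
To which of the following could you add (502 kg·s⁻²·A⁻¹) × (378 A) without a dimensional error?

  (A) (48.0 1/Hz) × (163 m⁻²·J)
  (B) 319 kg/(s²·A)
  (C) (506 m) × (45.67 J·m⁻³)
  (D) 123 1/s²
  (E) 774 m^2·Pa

(C)

Reference: [kg·s⁻²·A⁻¹] · [A] = kg·s⁻².
Each option:
  (A) [s] · [kg·s⁻²] = kg·s⁻¹
  (B) kg·s⁻²·A⁻¹
  (C) [m] · [kg·m⁻¹·s⁻²] = kg·s⁻²  ← same
  (D) s⁻²
  (E) Pa·m² = N·m⁻²·m² = kg·m·s⁻²
Only (C) matches kg·s⁻².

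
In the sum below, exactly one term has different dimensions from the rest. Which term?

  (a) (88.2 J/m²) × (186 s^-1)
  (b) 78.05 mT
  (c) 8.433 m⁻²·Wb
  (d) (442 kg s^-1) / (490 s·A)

Expand each in SI base units:
  (a) [kg·s⁻²] · [s⁻¹] = kg·s⁻³
  (b) T = Wb·m⁻² = kg·s⁻²·A⁻¹
  (c) Wb·m⁻² = V·s·m⁻² = kg·s⁻²·A⁻¹
  (d) [kg·s⁻¹] / [s·A] = kg·s⁻²·A⁻¹
All reduce to kg·s⁻²·A⁻¹ except (a), which is kg·s⁻³.

(a)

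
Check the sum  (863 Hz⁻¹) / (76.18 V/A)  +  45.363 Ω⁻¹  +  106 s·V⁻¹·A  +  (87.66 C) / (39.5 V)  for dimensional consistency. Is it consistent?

Reduce each to base SI dimensions:
  (863 Hz⁻¹) / (76.18 V/A):  [s] / [kg·m²·s⁻³·A⁻²] = kg⁻¹·m⁻²·s⁴·A²
  45.363 Ω⁻¹:  Ω⁻¹ = (V·A⁻¹)⁻¹ = kg⁻¹·m⁻²·s³·A²
  106 s·V⁻¹·A:  A·s·V⁻¹ = A·s·(J·C⁻¹)⁻¹ = kg⁻¹·m⁻²·s⁴·A²
  (87.66 C) / (39.5 V):  [s·A] / [kg·m²·s⁻³·A⁻¹] = kg⁻¹·m⁻²·s⁴·A²
The terms do not share a single dimension (kg⁻¹·m⁻²·s³·A² vs kg⁻¹·m⁻²·s⁴·A²).

No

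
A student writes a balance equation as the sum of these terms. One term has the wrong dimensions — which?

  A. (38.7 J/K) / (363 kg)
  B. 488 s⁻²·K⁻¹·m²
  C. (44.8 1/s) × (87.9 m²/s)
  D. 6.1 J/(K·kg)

In SI base units:
  A. [kg·m²·s⁻²·K⁻¹] / [kg] = m²·s⁻²·K⁻¹
  B. m²·s⁻²·K⁻¹
  C. [s⁻¹] · [m²·s⁻¹] = m²·s⁻²
  D. J·kg⁻¹·K⁻¹ = N·m·kg⁻¹·K⁻¹ = m²·s⁻²·K⁻¹
All reduce to m²·s⁻²·K⁻¹ except C., which is m²·s⁻².

C.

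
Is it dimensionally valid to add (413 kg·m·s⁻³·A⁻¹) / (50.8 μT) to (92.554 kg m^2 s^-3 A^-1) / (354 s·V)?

No

Expand each in SI base units:
  (413 kg·m·s⁻³·A⁻¹) / (50.8 μT):  [kg·m·s⁻³·A⁻¹] / [kg·s⁻²·A⁻¹] = m·s⁻¹
  (92.554 kg m^2 s^-3 A^-1) / (354 s·V):  [kg·m²·s⁻³·A⁻¹] / [kg·m²·s⁻²·A⁻¹] = s⁻¹
m·s⁻¹ ≠ s⁻¹, so they cannot be added.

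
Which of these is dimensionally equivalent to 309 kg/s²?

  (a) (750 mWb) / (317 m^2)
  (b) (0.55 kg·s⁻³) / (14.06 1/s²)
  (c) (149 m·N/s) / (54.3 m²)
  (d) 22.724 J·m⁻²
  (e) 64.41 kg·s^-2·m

Reference: kg·s⁻².
Each option:
  (a) [kg·m²·s⁻²·A⁻¹] / [m²] = kg·s⁻²·A⁻¹
  (b) [kg·s⁻³] / [s⁻²] = kg·s⁻¹
  (c) [kg·m²·s⁻³] / [m²] = kg·s⁻³
  (d) J·m⁻² = N·m·m⁻² = kg·s⁻²  ← same
  (e) kg·m·s⁻²
Only (d) matches kg·s⁻².

(d)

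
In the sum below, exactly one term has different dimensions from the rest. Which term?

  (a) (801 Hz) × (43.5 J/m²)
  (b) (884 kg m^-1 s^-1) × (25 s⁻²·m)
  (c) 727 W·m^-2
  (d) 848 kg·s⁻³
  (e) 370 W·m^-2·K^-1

In SI base units:
  (a) [s⁻¹] · [kg·s⁻²] = kg·s⁻³
  (b) [kg·m⁻¹·s⁻¹] · [m·s⁻²] = kg·s⁻³
  (c) W·m⁻² = J·s⁻¹·m⁻² = kg·s⁻³
  (d) kg·s⁻³
  (e) W·m⁻²·K⁻¹ = J·s⁻¹·m⁻²·K⁻¹ = kg·s⁻³·K⁻¹
All reduce to kg·s⁻³ except (e), which is kg·s⁻³·K⁻¹.

(e)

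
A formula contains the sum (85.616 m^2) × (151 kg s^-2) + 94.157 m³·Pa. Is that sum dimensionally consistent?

Reduce each to base SI dimensions:
  (85.616 m^2) × (151 kg s^-2):  [m²] · [kg·s⁻²] = kg·m²·s⁻²
  94.157 m³·Pa:  Pa·m³ = N·m⁻²·m³ = kg·m²·s⁻²
Both are kg·m²·s⁻², so they have the same dimensions and can be added.

Yes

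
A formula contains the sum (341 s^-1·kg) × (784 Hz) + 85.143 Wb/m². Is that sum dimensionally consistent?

No

Dimensions:
  (341 s^-1·kg) × (784 Hz):  [kg·s⁻¹] · [s⁻¹] = kg·s⁻²
  85.143 Wb/m²:  Wb·m⁻² = V·s·m⁻² = kg·s⁻²·A⁻¹
kg·s⁻² ≠ kg·s⁻²·A⁻¹, so they cannot be added.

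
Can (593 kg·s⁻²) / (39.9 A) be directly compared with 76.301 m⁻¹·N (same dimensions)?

No

Expand each in SI base units:
  (593 kg·s⁻²) / (39.9 A):  [kg·s⁻²] / [A] = kg·s⁻²·A⁻¹
  76.301 m⁻¹·N:  N·m⁻¹ = kg·m·s⁻²·m⁻¹ = kg·s⁻²
kg·s⁻²·A⁻¹ ≠ kg·s⁻², so they cannot be added.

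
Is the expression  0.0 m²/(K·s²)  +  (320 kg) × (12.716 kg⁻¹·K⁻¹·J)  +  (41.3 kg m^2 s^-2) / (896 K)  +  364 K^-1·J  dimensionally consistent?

Reduce each to base SI dimensions:
  0.0 m²/(K·s²):  m²·s⁻²·K⁻¹
  (320 kg) × (12.716 kg⁻¹·K⁻¹·J):  [kg] · [m²·s⁻²·K⁻¹] = kg·m²·s⁻²·K⁻¹
  (41.3 kg m^2 s^-2) / (896 K):  [kg·m²·s⁻²] / [K] = kg·m²·s⁻²·K⁻¹
  364 K^-1·J:  J·K⁻¹ = N·m·K⁻¹ = kg·m²·s⁻²·K⁻¹
The terms do not share a single dimension (kg·m²·s⁻²·K⁻¹ vs m²·s⁻²·K⁻¹).

No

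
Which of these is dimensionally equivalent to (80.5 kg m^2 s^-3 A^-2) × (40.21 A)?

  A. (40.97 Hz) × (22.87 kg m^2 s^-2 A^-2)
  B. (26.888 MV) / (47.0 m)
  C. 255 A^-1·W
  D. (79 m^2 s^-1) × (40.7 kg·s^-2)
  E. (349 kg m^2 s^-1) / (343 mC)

Reference: [kg·m²·s⁻³·A⁻²] · [A] = kg·m²·s⁻³·A⁻¹.
Each option:
  A. [s⁻¹] · [kg·m²·s⁻²·A⁻²] = kg·m²·s⁻³·A⁻²
  B. [kg·m²·s⁻³·A⁻¹] / [m] = kg·m·s⁻³·A⁻¹
  C. W·A⁻¹ = J·s⁻¹·A⁻¹ = kg·m²·s⁻³·A⁻¹  ← same
  D. [m²·s⁻¹] · [kg·s⁻²] = kg·m²·s⁻³
  E. [kg·m²·s⁻¹] / [s·A] = kg·m²·s⁻²·A⁻¹
Only C. matches kg·m²·s⁻³·A⁻¹.

C.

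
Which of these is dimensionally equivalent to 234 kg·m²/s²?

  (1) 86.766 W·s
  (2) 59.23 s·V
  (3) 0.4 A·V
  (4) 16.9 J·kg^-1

Reference: kg·m²·s⁻².
Each option:
  (1) W·s = J·s⁻¹·s = kg·m²·s⁻²  ← same
  (2) V·s = J·C⁻¹·s = kg·m²·s⁻²·A⁻¹
  (3) V·A = J·C⁻¹·A = kg·m²·s⁻³
  (4) J·kg⁻¹ = N·m·kg⁻¹ = m²·s⁻²
Only (1) matches kg·m²·s⁻².

(1)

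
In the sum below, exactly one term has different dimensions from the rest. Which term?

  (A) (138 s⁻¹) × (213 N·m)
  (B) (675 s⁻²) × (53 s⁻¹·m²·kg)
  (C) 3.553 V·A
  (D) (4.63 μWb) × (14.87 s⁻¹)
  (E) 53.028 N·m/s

(D)

Work out the base dimensions of each:
  (A) [s⁻¹] · [kg·m²·s⁻²] = kg·m²·s⁻³
  (B) [s⁻²] · [kg·m²·s⁻¹] = kg·m²·s⁻³
  (C) V·A = J·C⁻¹·A = kg·m²·s⁻³
  (D) [kg·m²·s⁻²·A⁻¹] · [s⁻¹] = kg·m²·s⁻³·A⁻¹
  (E) N·m·s⁻¹ = kg·m·s⁻²·m·s⁻¹ = kg·m²·s⁻³
All reduce to kg·m²·s⁻³ except (D), which is kg·m²·s⁻³·A⁻¹.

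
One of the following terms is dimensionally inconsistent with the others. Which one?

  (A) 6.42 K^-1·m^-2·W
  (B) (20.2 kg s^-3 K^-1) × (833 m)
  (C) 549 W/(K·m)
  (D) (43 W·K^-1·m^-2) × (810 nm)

(A)

Reduce each to base SI dimensions:
  (A) W·m⁻²·K⁻¹ = J·s⁻¹·m⁻²·K⁻¹ = kg·s⁻³·K⁻¹
  (B) [kg·s⁻³·K⁻¹] · [m] = kg·m·s⁻³·K⁻¹
  (C) W·m⁻¹·K⁻¹ = J·s⁻¹·m⁻¹·K⁻¹ = kg·m·s⁻³·K⁻¹
  (D) [kg·s⁻³·K⁻¹] · [m] = kg·m·s⁻³·K⁻¹
All reduce to kg·m·s⁻³·K⁻¹ except (A), which is kg·s⁻³·K⁻¹.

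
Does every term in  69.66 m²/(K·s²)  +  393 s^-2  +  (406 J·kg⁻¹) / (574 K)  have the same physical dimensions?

Dimensions:
  69.66 m²/(K·s²):  m²·s⁻²·K⁻¹
  393 s^-2:  s⁻²
  (406 J·kg⁻¹) / (574 K):  [m²·s⁻²] / [K] = m²·s⁻²·K⁻¹
The terms do not share a single dimension (m²·s⁻²·K⁻¹ vs s⁻²).

No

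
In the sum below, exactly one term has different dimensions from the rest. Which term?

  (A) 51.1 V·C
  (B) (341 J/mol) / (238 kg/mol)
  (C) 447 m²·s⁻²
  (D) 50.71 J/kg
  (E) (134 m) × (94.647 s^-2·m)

(A)

Dimensions:
  (A) C·V = s·A·J·C⁻¹ = kg·m²·s⁻²
  (B) [kg·m²·s⁻²·mol⁻¹] / [kg·mol⁻¹] = m²·s⁻²
  (C) m²·s⁻²
  (D) J·kg⁻¹ = N·m·kg⁻¹ = m²·s⁻²
  (E) [m] · [m·s⁻²] = m²·s⁻²
All reduce to m²·s⁻² except (A), which is kg·m²·s⁻².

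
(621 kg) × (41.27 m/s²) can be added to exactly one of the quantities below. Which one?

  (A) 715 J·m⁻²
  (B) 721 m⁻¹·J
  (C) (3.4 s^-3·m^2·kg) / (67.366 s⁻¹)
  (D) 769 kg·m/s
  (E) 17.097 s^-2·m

Reference: [kg] · [m·s⁻²] = kg·m·s⁻².
Each option:
  (A) J·m⁻² = N·m·m⁻² = kg·s⁻²
  (B) J·m⁻¹ = N·m·m⁻¹ = kg·m·s⁻²  ← same
  (C) [kg·m²·s⁻³] / [s⁻¹] = kg·m²·s⁻²
  (D) kg·m·s⁻¹
  (E) m·s⁻²
Only (B) matches kg·m·s⁻².

(B)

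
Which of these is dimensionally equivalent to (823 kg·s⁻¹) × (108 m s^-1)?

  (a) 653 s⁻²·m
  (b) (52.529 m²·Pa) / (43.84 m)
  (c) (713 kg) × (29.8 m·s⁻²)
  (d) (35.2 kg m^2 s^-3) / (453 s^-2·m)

(c)

Reference: [kg·s⁻¹] · [m·s⁻¹] = kg·m·s⁻².
Each option:
  (a) m·s⁻²
  (b) [kg·m·s⁻²] / [m] = kg·s⁻²
  (c) [kg] · [m·s⁻²] = kg·m·s⁻²  ← same
  (d) [kg·m²·s⁻³] / [m·s⁻²] = kg·m·s⁻¹
Only (c) matches kg·m·s⁻².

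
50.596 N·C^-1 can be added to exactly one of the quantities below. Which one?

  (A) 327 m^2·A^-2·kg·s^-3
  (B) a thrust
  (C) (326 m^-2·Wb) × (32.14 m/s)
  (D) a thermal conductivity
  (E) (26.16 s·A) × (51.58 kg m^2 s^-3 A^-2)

(C)

Reference: N·C⁻¹ = kg·m·s⁻²·(s·A)⁻¹ = kg·m·s⁻³·A⁻¹.
Each option:
  (A) kg·m²·s⁻³·A⁻²
  (B) [thrust] = kg·m·s⁻²
  (C) [kg·s⁻²·A⁻¹] · [m·s⁻¹] = kg·m·s⁻³·A⁻¹  ← same
  (D) [thermal conductivity] = kg·m·s⁻³·K⁻¹
  (E) [s·A] · [kg·m²·s⁻³·A⁻²] = kg·m²·s⁻²·A⁻¹
Only (C) matches kg·m·s⁻³·A⁻¹.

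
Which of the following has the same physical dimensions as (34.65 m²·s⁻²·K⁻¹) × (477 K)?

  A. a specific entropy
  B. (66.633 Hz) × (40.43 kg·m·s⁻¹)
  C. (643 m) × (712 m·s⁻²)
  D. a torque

C.

Reference: [m²·s⁻²·K⁻¹] · [K] = m²·s⁻².
Each option:
  A. [specific entropy] = m²·s⁻²·K⁻¹
  B. [s⁻¹] · [kg·m·s⁻¹] = kg·m·s⁻²
  C. [m] · [m·s⁻²] = m²·s⁻²  ← same
  D. [torque] = kg·m²·s⁻²
Only C. matches m²·s⁻².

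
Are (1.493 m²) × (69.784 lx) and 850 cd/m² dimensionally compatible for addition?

No

Dimensions:
  (1.493 m²) × (69.784 lx):  [m²] · [m⁻²·cd] = cd
  850 cd/m²:  cd·m⁻² = m⁻²·cd
cd ≠ m⁻²·cd, so they cannot be added.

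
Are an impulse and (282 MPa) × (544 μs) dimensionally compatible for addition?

Dimensions:
  an impulse:  [impulse] = kg·m·s⁻¹
  (282 MPa) × (544 μs):  [kg·m⁻¹·s⁻²] · [s] = kg·m⁻¹·s⁻¹
kg·m·s⁻¹ ≠ kg·m⁻¹·s⁻¹, so they cannot be added.

No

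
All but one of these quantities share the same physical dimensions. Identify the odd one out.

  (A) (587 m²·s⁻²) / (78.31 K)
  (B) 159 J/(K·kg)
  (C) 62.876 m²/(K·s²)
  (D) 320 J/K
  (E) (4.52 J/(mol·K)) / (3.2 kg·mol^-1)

In SI base units:
  (A) [m²·s⁻²] / [K] = m²·s⁻²·K⁻¹
  (B) J·kg⁻¹·K⁻¹ = N·m·kg⁻¹·K⁻¹ = m²·s⁻²·K⁻¹
  (C) m²·s⁻²·K⁻¹
  (D) J·K⁻¹ = N·m·K⁻¹ = kg·m²·s⁻²·K⁻¹
  (E) [kg·m²·s⁻²·K⁻¹·mol⁻¹] / [kg·mol⁻¹] = m²·s⁻²·K⁻¹
All reduce to m²·s⁻²·K⁻¹ except (D), which is kg·m²·s⁻²·K⁻¹.

(D)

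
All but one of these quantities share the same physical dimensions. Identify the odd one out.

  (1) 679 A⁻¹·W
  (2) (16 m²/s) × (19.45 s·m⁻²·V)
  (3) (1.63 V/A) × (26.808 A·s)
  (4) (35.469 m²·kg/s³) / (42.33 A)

In SI base units:
  (1) W·A⁻¹ = J·s⁻¹·A⁻¹ = kg·m²·s⁻³·A⁻¹
  (2) [m²·s⁻¹] · [kg·s⁻²·A⁻¹] = kg·m²·s⁻³·A⁻¹
  (3) [kg·m²·s⁻³·A⁻²] · [s·A] = kg·m²·s⁻²·A⁻¹
  (4) [kg·m²·s⁻³] / [A] = kg·m²·s⁻³·A⁻¹
All reduce to kg·m²·s⁻³·A⁻¹ except (3), which is kg·m²·s⁻²·A⁻¹.

(3)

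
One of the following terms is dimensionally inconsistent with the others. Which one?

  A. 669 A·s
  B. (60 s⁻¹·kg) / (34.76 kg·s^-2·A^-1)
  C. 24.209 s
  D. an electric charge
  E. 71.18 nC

Reduce each to base SI dimensions:
  A. A·s = s·A
  B. [kg·s⁻¹] / [kg·s⁻²·A⁻¹] = s·A
  C. s
  D. [electric charge] = s·A
  E. C = s·A
All reduce to s·A except C., which is s.

C.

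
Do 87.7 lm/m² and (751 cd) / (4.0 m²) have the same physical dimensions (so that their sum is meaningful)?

Reduce each to base SI dimensions:
  87.7 lm/m²:  lm·m⁻² = cd·m⁻² = m⁻²·cd
  (751 cd) / (4.0 m²):  [cd] / [m²] = m⁻²·cd
Both are m⁻²·cd, so they have the same dimensions and can be added.

Yes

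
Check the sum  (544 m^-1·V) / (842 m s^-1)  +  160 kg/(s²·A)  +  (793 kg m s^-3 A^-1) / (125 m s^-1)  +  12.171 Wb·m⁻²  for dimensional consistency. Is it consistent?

Dimensions:
  (544 m^-1·V) / (842 m s^-1):  [kg·m·s⁻³·A⁻¹] / [m·s⁻¹] = kg·s⁻²·A⁻¹
  160 kg/(s²·A):  kg·s⁻²·A⁻¹
  (793 kg m s^-3 A^-1) / (125 m s^-1):  [kg·m·s⁻³·A⁻¹] / [m·s⁻¹] = kg·s⁻²·A⁻¹
  12.171 Wb·m⁻²:  Wb·m⁻² = V·s·m⁻² = kg·s⁻²·A⁻¹
Every term reduces to kg·s⁻²·A⁻¹.

Yes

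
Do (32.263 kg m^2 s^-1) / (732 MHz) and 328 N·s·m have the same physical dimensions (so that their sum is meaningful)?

No

Work out the base dimensions of each:
  (32.263 kg m^2 s^-1) / (732 MHz):  [kg·m²·s⁻¹] / [s⁻¹] = kg·m²
  328 N·s·m:  N·m·s = kg·m·s⁻²·m·s = kg·m²·s⁻¹
kg·m² ≠ kg·m²·s⁻¹, so they cannot be added.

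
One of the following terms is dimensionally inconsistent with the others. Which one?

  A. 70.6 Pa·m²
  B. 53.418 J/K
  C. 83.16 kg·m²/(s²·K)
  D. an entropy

In SI base units:
  A. Pa·m² = N·m⁻²·m² = kg·m·s⁻²
  B. J·K⁻¹ = N·m·K⁻¹ = kg·m²·s⁻²·K⁻¹
  C. kg·m²·s⁻²·K⁻¹
  D. [entropy] = kg·m²·s⁻²·K⁻¹
All reduce to kg·m²·s⁻²·K⁻¹ except A., which is kg·m·s⁻².

A.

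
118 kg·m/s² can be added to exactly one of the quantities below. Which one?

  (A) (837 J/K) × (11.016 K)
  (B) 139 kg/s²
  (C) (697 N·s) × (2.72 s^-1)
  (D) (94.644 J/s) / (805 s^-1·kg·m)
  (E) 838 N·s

Reference: kg·m·s⁻².
Each option:
  (A) [kg·m²·s⁻²·K⁻¹] · [K] = kg·m²·s⁻²
  (B) kg·s⁻²
  (C) [kg·m·s⁻¹] · [s⁻¹] = kg·m·s⁻²  ← same
  (D) [kg·m²·s⁻³] / [kg·m·s⁻¹] = m·s⁻²
  (E) N·s = kg·m·s⁻²·s = kg·m·s⁻¹
Only (C) matches kg·m·s⁻².

(C)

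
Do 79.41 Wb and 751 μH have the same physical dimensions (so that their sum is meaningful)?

No

In SI base units:
  79.41 Wb:  Wb = V·s = kg·m²·s⁻²·A⁻¹
  751 μH:  H = V·s·A⁻¹ = kg·m²·s⁻²·A⁻²
kg·m²·s⁻²·A⁻¹ ≠ kg·m²·s⁻²·A⁻², so they cannot be added.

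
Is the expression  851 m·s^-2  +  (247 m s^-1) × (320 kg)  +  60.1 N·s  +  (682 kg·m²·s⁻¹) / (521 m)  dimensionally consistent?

Work out the base dimensions of each:
  851 m·s^-2:  m·s⁻²
  (247 m s^-1) × (320 kg):  [m·s⁻¹] · [kg] = kg·m·s⁻¹
  60.1 N·s:  N·s = kg·m·s⁻²·s = kg·m·s⁻¹
  (682 kg·m²·s⁻¹) / (521 m):  [kg·m²·s⁻¹] / [m] = kg·m·s⁻¹
The terms do not share a single dimension (kg·m·s⁻¹ vs m·s⁻²).

No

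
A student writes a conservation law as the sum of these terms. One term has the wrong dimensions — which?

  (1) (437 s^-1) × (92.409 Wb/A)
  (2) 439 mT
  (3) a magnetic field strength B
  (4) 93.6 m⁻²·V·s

(1)

Reduce each to base SI dimensions:
  (1) [s⁻¹] · [kg·m²·s⁻²·A⁻²] = kg·m²·s⁻³·A⁻²
  (2) T = Wb·m⁻² = kg·s⁻²·A⁻¹
  (3) [magnetic field strength B] = kg·s⁻²·A⁻¹
  (4) V·s·m⁻² = J·C⁻¹·s·m⁻² = kg·s⁻²·A⁻¹
All reduce to kg·s⁻²·A⁻¹ except (1), which is kg·m²·s⁻³·A⁻².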